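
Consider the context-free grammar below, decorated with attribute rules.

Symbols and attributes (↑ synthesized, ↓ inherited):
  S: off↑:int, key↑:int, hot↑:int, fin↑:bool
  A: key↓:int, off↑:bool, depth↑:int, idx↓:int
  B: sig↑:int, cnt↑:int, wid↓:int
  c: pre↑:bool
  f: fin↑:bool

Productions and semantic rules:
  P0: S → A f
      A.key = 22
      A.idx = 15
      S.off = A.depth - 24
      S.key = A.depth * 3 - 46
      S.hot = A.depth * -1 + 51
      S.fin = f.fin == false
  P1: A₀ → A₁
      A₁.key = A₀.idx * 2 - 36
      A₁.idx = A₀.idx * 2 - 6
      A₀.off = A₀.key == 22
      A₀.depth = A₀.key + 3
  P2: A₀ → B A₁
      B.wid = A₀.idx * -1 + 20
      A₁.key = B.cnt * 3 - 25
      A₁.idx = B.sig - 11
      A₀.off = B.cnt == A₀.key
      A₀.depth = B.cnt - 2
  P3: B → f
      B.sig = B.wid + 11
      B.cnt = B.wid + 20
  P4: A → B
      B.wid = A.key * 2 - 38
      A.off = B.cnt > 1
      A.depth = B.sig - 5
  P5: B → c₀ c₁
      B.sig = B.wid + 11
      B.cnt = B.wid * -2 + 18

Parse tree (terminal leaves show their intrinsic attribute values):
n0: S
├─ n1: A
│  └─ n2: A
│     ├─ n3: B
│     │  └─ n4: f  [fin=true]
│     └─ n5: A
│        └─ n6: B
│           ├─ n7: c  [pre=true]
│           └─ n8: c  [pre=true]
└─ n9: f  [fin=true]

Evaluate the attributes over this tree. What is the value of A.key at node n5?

1. n1.key = 22  [22]
2. n1.idx = 15  [15]
3. n2.key = -6  [A₀.idx * 2 - 36]
4. n2.idx = 24  [A₀.idx * 2 - 6]
5. n3.wid = -4  [A₀.idx * -1 + 20]
6. n4.fin = true  [terminal]
7. n3.sig = 7  [B.wid + 11]
8. n3.cnt = 16  [B.wid + 20]
9. n5.key = 23  [B.cnt * 3 - 25]
10. n5.idx = -4  [B.sig - 11]
11. n6.wid = 8  [A.key * 2 - 38]
12. n7.pre = true  [terminal]
13. n8.pre = true  [terminal]
14. n6.sig = 19  [B.wid + 11]
15. n6.cnt = 2  [B.wid * -2 + 18]
16. n5.off = true  [B.cnt > 1]
17. n5.depth = 14  [B.sig - 5]
18. n2.off = false  [B.cnt == A₀.key]
19. n2.depth = 14  [B.cnt - 2]
20. n1.off = true  [A₀.key == 22]
21. n1.depth = 25  [A₀.key + 3]
22. n9.fin = true  [terminal]
23. n0.off = 1  [A.depth - 24]
24. n0.key = 29  [A.depth * 3 - 46]
25. n0.hot = 26  [A.depth * -1 + 51]
26. n0.fin = false  [f.fin == false]

23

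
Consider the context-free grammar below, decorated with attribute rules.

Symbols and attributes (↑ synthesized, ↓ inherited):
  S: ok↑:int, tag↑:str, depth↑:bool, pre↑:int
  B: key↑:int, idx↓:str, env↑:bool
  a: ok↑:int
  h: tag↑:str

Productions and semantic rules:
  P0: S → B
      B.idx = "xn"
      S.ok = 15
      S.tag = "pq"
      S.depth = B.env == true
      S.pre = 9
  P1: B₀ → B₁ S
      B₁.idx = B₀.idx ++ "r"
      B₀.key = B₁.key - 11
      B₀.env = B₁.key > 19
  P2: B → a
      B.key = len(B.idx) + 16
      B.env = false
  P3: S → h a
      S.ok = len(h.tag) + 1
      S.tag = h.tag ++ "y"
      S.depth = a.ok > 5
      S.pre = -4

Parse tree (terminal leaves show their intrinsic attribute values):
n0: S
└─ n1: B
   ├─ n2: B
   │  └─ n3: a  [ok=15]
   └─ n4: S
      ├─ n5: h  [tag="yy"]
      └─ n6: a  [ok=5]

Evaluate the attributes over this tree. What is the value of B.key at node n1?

8

1. n1.idx = "xn"  ["xn"]
2. n2.idx = "xnr"  [B₀.idx ++ "r"]
3. n3.ok = 15  [terminal]
4. n2.key = 19  [len(B.idx) + 16]
5. n2.env = false  [false]
6. n5.tag = "yy"  [terminal]
7. n6.ok = 5  [terminal]
8. n4.ok = 3  [len(h.tag) + 1]
9. n4.tag = "yyy"  [h.tag ++ "y"]
10. n4.depth = false  [a.ok > 5]
11. n4.pre = -4  [-4]
12. n1.key = 8  [B₁.key - 11]
13. n1.env = false  [B₁.key > 19]
14. n0.ok = 15  [15]
15. n0.tag = "pq"  ["pq"]
16. n0.depth = false  [B.env == true]
17. n0.pre = 9  [9]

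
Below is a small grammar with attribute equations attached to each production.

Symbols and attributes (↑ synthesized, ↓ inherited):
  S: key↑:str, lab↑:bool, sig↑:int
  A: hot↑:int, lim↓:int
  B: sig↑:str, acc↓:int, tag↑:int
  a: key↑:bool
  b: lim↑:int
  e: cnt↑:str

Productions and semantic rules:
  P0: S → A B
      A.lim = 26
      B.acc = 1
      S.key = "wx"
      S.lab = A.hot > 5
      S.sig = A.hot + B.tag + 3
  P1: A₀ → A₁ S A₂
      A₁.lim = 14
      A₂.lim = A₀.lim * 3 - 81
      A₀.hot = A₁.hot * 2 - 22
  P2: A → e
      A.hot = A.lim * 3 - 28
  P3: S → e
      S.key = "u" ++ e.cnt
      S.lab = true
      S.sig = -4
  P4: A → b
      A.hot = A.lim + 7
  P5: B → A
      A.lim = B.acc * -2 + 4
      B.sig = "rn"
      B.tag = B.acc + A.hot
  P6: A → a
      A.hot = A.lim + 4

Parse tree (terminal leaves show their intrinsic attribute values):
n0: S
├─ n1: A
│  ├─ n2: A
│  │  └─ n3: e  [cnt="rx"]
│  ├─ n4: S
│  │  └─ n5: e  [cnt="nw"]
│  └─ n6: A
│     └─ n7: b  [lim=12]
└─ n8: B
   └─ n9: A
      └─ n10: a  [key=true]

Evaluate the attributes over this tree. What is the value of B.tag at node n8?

7

1. n1.lim = 26  [26]
2. n2.lim = 14  [14]
3. n3.cnt = "rx"  [terminal]
4. n2.hot = 14  [A.lim * 3 - 28]
5. n5.cnt = "nw"  [terminal]
6. n4.key = "unw"  ["u" ++ e.cnt]
7. n4.lab = true  [true]
8. n4.sig = -4  [-4]
9. n6.lim = -3  [A₀.lim * 3 - 81]
10. n7.lim = 12  [terminal]
11. n6.hot = 4  [A.lim + 7]
12. n1.hot = 6  [A₁.hot * 2 - 22]
13. n8.acc = 1  [1]
14. n9.lim = 2  [B.acc * -2 + 4]
15. n10.key = true  [terminal]
16. n9.hot = 6  [A.lim + 4]
17. n8.sig = "rn"  ["rn"]
18. n8.tag = 7  [B.acc + A.hot]
19. n0.key = "wx"  ["wx"]
20. n0.lab = true  [A.hot > 5]
21. n0.sig = 16  [A.hot + B.tag + 3]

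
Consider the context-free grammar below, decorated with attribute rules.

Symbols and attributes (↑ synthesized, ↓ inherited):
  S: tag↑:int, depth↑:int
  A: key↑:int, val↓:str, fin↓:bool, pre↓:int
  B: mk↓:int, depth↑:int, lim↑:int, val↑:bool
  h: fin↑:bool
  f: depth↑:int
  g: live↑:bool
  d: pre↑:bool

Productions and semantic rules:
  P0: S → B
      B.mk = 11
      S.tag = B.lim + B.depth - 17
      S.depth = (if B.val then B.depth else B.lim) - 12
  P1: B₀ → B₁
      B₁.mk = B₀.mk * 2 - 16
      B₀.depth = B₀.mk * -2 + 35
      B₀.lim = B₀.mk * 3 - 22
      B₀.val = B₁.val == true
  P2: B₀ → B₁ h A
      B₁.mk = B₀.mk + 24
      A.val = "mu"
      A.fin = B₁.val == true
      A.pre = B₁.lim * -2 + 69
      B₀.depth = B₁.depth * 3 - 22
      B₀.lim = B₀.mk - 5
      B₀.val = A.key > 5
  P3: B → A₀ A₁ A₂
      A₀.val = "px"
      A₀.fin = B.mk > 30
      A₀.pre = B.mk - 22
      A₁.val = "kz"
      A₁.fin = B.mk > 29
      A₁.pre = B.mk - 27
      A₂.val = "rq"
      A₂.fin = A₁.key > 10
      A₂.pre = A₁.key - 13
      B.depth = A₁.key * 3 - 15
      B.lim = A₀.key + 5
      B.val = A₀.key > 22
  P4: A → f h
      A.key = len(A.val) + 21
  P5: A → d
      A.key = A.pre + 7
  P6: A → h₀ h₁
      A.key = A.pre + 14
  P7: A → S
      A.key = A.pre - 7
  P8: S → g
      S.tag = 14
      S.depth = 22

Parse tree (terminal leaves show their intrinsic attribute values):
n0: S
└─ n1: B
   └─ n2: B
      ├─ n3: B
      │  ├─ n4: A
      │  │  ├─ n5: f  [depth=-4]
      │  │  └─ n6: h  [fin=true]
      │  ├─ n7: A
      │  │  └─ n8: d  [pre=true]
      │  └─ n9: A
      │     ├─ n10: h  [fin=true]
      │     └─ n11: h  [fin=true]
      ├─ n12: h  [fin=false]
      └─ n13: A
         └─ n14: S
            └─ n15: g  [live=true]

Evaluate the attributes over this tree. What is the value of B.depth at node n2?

1. n1.mk = 11  [11]
2. n2.mk = 6  [B₀.mk * 2 - 16]
3. n3.mk = 30  [B₀.mk + 24]
4. n4.val = "px"  ["px"]
5. n4.fin = false  [B.mk > 30]
6. n4.pre = 8  [B.mk - 22]
7. n5.depth = -4  [terminal]
8. n6.fin = true  [terminal]
9. n4.key = 23  [len(A.val) + 21]
10. n7.val = "kz"  ["kz"]
11. n7.fin = true  [B.mk > 29]
12. n7.pre = 3  [B.mk - 27]
13. n8.pre = true  [terminal]
14. n7.key = 10  [A.pre + 7]
15. n9.val = "rq"  ["rq"]
16. n9.fin = false  [A₁.key > 10]
17. n9.pre = -3  [A₁.key - 13]
18. n10.fin = true  [terminal]
19. n11.fin = true  [terminal]
20. n9.key = 11  [A.pre + 14]
21. n3.depth = 15  [A₁.key * 3 - 15]
22. n3.lim = 28  [A₀.key + 5]
23. n3.val = true  [A₀.key > 22]
24. n12.fin = false  [terminal]
25. n13.val = "mu"  ["mu"]
26. n13.fin = true  [B₁.val == true]
27. n13.pre = 13  [B₁.lim * -2 + 69]
28. n15.live = true  [terminal]
29. n14.tag = 14  [14]
30. n14.depth = 22  [22]
31. n13.key = 6  [A.pre - 7]
32. n2.depth = 23  [B₁.depth * 3 - 22]
33. n2.lim = 1  [B₀.mk - 5]
34. n2.val = true  [A.key > 5]
35. n1.depth = 13  [B₀.mk * -2 + 35]
36. n1.lim = 11  [B₀.mk * 3 - 22]
37. n1.val = true  [B₁.val == true]
38. n0.tag = 7  [B.lim + B.depth - 17]
39. n0.depth = 1  [(if B.val then B.depth else B.lim) - 12]

23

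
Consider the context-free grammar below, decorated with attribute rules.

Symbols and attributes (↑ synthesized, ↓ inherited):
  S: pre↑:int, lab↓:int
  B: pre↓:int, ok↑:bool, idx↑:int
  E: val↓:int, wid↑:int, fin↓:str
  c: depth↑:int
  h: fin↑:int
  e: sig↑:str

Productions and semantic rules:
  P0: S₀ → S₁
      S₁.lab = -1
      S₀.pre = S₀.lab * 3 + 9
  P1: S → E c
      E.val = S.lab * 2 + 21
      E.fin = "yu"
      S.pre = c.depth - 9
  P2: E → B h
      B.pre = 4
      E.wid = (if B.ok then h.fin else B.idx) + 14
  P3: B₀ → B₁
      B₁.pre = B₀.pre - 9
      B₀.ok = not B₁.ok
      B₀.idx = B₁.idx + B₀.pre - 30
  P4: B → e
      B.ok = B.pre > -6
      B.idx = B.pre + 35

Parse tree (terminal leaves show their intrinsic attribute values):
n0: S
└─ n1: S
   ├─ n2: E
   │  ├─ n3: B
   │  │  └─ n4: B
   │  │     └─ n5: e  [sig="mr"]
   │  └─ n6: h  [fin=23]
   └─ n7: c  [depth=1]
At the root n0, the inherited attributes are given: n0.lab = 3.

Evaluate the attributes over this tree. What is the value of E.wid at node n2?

1. n0.lab = 3  [given at root]
2. n1.lab = -1  [-1]
3. n2.val = 19  [S.lab * 2 + 21]
4. n2.fin = "yu"  ["yu"]
5. n3.pre = 4  [4]
6. n4.pre = -5  [B₀.pre - 9]
7. n5.sig = "mr"  [terminal]
8. n4.ok = true  [B.pre > -6]
9. n4.idx = 30  [B.pre + 35]
10. n3.ok = false  [not B₁.ok]
11. n3.idx = 4  [B₁.idx + B₀.pre - 30]
12. n6.fin = 23  [terminal]
13. n2.wid = 18  [(if B.ok then h.fin else B.idx) + 14]
14. n7.depth = 1  [terminal]
15. n1.pre = -8  [c.depth - 9]
16. n0.pre = 18  [S₀.lab * 3 + 9]

18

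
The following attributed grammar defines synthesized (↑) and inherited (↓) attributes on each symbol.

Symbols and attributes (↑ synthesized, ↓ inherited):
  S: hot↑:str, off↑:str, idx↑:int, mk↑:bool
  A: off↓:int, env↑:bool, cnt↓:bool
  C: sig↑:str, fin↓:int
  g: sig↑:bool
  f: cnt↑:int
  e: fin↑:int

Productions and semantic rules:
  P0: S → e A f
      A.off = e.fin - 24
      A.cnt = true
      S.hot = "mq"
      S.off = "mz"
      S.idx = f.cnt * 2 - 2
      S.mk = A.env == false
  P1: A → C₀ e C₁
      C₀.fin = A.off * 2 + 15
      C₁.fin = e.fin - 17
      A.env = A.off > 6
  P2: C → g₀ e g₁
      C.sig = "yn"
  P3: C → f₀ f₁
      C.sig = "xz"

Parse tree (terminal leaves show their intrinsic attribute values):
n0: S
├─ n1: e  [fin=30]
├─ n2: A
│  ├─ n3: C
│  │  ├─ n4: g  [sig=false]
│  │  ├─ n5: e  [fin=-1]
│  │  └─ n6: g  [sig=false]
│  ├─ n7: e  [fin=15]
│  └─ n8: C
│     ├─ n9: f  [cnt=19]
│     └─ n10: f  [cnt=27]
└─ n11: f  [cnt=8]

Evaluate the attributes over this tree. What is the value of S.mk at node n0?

1. n1.fin = 30  [terminal]
2. n2.off = 6  [e.fin - 24]
3. n2.cnt = true  [true]
4. n3.fin = 27  [A.off * 2 + 15]
5. n4.sig = false  [terminal]
6. n5.fin = -1  [terminal]
7. n6.sig = false  [terminal]
8. n3.sig = "yn"  ["yn"]
9. n7.fin = 15  [terminal]
10. n8.fin = -2  [e.fin - 17]
11. n9.cnt = 19  [terminal]
12. n10.cnt = 27  [terminal]
13. n8.sig = "xz"  ["xz"]
14. n2.env = false  [A.off > 6]
15. n11.cnt = 8  [terminal]
16. n0.hot = "mq"  ["mq"]
17. n0.off = "mz"  ["mz"]
18. n0.idx = 14  [f.cnt * 2 - 2]
19. n0.mk = true  [A.env == false]

true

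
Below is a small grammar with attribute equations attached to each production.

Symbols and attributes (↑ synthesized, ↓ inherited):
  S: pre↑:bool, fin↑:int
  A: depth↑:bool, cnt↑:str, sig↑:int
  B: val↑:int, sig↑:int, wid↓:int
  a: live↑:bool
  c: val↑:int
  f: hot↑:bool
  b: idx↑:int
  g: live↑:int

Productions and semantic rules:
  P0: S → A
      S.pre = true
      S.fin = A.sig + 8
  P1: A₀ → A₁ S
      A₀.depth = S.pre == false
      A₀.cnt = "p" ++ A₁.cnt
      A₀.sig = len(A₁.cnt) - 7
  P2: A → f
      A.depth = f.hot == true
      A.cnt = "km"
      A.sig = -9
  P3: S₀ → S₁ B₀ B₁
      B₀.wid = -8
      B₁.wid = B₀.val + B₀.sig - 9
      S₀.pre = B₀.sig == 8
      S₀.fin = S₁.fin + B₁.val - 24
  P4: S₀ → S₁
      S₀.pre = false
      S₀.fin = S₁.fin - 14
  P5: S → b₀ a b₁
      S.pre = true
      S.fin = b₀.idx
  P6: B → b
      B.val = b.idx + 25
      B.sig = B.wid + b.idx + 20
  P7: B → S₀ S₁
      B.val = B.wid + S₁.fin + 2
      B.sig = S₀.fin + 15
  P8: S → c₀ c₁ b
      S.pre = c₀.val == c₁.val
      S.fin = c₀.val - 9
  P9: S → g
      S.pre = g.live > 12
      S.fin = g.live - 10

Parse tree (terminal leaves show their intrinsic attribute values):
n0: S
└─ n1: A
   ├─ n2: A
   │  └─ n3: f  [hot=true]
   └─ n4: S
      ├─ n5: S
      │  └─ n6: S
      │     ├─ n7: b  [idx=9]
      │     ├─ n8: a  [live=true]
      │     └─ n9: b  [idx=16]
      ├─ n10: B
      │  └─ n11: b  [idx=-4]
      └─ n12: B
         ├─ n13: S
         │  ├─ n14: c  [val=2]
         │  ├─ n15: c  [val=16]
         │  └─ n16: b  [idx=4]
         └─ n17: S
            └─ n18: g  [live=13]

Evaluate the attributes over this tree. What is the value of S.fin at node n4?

-4

1. n3.hot = true  [terminal]
2. n2.depth = true  [f.hot == true]
3. n2.cnt = "km"  ["km"]
4. n2.sig = -9  [-9]
5. n7.idx = 9  [terminal]
6. n8.live = true  [terminal]
7. n9.idx = 16  [terminal]
8. n6.pre = true  [true]
9. n6.fin = 9  [b₀.idx]
10. n5.pre = false  [false]
11. n5.fin = -5  [S₁.fin - 14]
12. n10.wid = -8  [-8]
13. n11.idx = -4  [terminal]
14. n10.val = 21  [b.idx + 25]
15. n10.sig = 8  [B.wid + b.idx + 20]
16. n12.wid = 20  [B₀.val + B₀.sig - 9]
17. n14.val = 2  [terminal]
18. n15.val = 16  [terminal]
19. n16.idx = 4  [terminal]
20. n13.pre = false  [c₀.val == c₁.val]
21. n13.fin = -7  [c₀.val - 9]
22. n18.live = 13  [terminal]
23. n17.pre = true  [g.live > 12]
24. n17.fin = 3  [g.live - 10]
25. n12.val = 25  [B.wid + S₁.fin + 2]
26. n12.sig = 8  [S₀.fin + 15]
27. n4.pre = true  [B₀.sig == 8]
28. n4.fin = -4  [S₁.fin + B₁.val - 24]
29. n1.depth = false  [S.pre == false]
30. n1.cnt = "pkm"  ["p" ++ A₁.cnt]
31. n1.sig = -5  [len(A₁.cnt) - 7]
32. n0.pre = true  [true]
33. n0.fin = 3  [A.sig + 8]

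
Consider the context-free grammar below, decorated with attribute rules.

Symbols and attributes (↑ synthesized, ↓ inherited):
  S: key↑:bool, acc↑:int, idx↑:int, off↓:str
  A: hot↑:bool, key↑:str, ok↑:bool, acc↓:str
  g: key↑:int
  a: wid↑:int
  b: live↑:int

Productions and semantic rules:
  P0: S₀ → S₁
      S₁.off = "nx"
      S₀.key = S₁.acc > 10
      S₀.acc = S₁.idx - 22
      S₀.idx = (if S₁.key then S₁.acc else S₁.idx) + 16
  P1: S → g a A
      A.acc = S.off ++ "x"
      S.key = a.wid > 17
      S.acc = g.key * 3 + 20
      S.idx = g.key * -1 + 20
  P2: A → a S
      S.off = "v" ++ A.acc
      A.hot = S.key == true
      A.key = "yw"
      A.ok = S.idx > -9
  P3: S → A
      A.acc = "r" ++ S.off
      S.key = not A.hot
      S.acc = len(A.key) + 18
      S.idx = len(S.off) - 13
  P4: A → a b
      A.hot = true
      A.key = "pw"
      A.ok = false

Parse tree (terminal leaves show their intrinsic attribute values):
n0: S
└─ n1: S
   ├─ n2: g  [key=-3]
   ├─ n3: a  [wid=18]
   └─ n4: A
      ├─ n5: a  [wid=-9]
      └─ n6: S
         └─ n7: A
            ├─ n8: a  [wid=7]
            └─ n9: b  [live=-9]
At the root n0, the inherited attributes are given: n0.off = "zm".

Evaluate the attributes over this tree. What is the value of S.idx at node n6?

-9

1. n0.off = "zm"  [given at root]
2. n1.off = "nx"  ["nx"]
3. n2.key = -3  [terminal]
4. n3.wid = 18  [terminal]
5. n4.acc = "nxx"  [S.off ++ "x"]
6. n5.wid = -9  [terminal]
7. n6.off = "vnxx"  ["v" ++ A.acc]
8. n7.acc = "rvnxx"  ["r" ++ S.off]
9. n8.wid = 7  [terminal]
10. n9.live = -9  [terminal]
11. n7.hot = true  [true]
12. n7.key = "pw"  ["pw"]
13. n7.ok = false  [false]
14. n6.key = false  [not A.hot]
15. n6.acc = 20  [len(A.key) + 18]
16. n6.idx = -9  [len(S.off) - 13]
17. n4.hot = false  [S.key == true]
18. n4.key = "yw"  ["yw"]
19. n4.ok = false  [S.idx > -9]
20. n1.key = true  [a.wid > 17]
21. n1.acc = 11  [g.key * 3 + 20]
22. n1.idx = 23  [g.key * -1 + 20]
23. n0.key = true  [S₁.acc > 10]
24. n0.acc = 1  [S₁.idx - 22]
25. n0.idx = 27  [(if S₁.key then S₁.acc else S₁.idx) + 16]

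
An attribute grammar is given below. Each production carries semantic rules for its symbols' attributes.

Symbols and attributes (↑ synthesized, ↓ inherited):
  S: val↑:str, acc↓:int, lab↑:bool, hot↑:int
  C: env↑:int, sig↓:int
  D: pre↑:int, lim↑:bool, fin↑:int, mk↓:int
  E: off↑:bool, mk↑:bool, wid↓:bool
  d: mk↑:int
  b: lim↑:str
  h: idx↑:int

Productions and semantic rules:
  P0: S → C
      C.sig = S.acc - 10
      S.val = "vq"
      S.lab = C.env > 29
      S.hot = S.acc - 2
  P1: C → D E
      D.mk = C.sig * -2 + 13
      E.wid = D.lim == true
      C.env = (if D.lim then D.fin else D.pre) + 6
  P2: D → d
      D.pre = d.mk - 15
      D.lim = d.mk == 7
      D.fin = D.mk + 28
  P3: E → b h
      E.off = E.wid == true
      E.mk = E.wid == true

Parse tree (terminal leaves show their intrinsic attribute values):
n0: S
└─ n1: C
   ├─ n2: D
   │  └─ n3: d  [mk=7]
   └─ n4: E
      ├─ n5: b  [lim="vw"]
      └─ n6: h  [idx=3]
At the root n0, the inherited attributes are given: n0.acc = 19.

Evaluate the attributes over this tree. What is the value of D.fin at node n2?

23

1. n0.acc = 19  [given at root]
2. n1.sig = 9  [S.acc - 10]
3. n2.mk = -5  [C.sig * -2 + 13]
4. n3.mk = 7  [terminal]
5. n2.pre = -8  [d.mk - 15]
6. n2.lim = true  [d.mk == 7]
7. n2.fin = 23  [D.mk + 28]
8. n4.wid = true  [D.lim == true]
9. n5.lim = "vw"  [terminal]
10. n6.idx = 3  [terminal]
11. n4.off = true  [E.wid == true]
12. n4.mk = true  [E.wid == true]
13. n1.env = 29  [(if D.lim then D.fin else D.pre) + 6]
14. n0.val = "vq"  ["vq"]
15. n0.lab = false  [C.env > 29]
16. n0.hot = 17  [S.acc - 2]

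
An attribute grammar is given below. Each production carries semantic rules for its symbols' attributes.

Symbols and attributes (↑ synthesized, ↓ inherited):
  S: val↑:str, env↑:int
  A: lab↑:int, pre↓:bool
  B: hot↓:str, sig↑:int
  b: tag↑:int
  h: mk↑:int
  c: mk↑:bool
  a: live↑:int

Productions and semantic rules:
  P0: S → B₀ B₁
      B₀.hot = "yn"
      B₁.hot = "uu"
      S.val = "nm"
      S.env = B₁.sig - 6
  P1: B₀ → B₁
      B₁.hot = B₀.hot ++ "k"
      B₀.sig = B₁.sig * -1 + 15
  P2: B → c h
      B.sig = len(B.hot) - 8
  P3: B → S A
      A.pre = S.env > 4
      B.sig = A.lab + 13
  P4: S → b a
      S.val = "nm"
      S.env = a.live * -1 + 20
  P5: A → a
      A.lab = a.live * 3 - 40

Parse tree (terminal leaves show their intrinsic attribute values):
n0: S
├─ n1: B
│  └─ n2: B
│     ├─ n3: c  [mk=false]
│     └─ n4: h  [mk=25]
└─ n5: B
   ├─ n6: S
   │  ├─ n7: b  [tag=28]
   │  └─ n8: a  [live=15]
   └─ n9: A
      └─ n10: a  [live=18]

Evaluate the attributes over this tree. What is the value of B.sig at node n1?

20

1. n1.hot = "yn"  ["yn"]
2. n2.hot = "ynk"  [B₀.hot ++ "k"]
3. n3.mk = false  [terminal]
4. n4.mk = 25  [terminal]
5. n2.sig = -5  [len(B.hot) - 8]
6. n1.sig = 20  [B₁.sig * -1 + 15]
7. n5.hot = "uu"  ["uu"]
8. n7.tag = 28  [terminal]
9. n8.live = 15  [terminal]
10. n6.val = "nm"  ["nm"]
11. n6.env = 5  [a.live * -1 + 20]
12. n9.pre = true  [S.env > 4]
13. n10.live = 18  [terminal]
14. n9.lab = 14  [a.live * 3 - 40]
15. n5.sig = 27  [A.lab + 13]
16. n0.val = "nm"  ["nm"]
17. n0.env = 21  [B₁.sig - 6]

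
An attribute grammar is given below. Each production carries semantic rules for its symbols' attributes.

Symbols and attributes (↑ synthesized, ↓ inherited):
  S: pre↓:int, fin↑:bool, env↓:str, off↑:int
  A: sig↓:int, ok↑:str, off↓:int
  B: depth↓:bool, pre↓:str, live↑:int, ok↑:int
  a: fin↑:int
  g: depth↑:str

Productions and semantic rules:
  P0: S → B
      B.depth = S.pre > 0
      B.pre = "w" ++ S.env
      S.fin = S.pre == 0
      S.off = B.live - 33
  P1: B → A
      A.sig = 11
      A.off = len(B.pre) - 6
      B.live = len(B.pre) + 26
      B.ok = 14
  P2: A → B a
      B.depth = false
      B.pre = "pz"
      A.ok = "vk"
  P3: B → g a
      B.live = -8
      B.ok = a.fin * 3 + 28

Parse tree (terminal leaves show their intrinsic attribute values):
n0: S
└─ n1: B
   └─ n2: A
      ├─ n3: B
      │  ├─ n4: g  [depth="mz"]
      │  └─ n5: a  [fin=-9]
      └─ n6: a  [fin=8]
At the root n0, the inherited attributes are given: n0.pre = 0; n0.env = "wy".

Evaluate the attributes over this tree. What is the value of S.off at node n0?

-4

1. n0.pre = 0  [given at root]
2. n0.env = "wy"  [given at root]
3. n1.depth = false  [S.pre > 0]
4. n1.pre = "wwy"  ["w" ++ S.env]
5. n2.sig = 11  [11]
6. n2.off = -3  [len(B.pre) - 6]
7. n3.depth = false  [false]
8. n3.pre = "pz"  ["pz"]
9. n4.depth = "mz"  [terminal]
10. n5.fin = -9  [terminal]
11. n3.live = -8  [-8]
12. n3.ok = 1  [a.fin * 3 + 28]
13. n6.fin = 8  [terminal]
14. n2.ok = "vk"  ["vk"]
15. n1.live = 29  [len(B.pre) + 26]
16. n1.ok = 14  [14]
17. n0.fin = true  [S.pre == 0]
18. n0.off = -4  [B.live - 33]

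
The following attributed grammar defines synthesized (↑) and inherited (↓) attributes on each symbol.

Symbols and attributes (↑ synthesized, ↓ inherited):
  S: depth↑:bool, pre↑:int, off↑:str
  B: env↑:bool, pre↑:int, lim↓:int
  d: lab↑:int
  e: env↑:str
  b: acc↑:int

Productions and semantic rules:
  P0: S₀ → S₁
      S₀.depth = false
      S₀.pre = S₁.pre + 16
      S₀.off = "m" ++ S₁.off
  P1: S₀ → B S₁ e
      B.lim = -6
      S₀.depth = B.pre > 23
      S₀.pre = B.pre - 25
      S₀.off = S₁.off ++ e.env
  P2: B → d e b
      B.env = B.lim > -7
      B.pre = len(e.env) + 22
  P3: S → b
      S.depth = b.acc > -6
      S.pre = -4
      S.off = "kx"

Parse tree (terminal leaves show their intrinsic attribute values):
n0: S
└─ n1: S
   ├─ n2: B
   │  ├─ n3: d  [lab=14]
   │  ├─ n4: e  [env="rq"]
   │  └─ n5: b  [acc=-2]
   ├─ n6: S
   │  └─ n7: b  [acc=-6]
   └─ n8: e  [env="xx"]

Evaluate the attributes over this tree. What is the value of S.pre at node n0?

15

1. n2.lim = -6  [-6]
2. n3.lab = 14  [terminal]
3. n4.env = "rq"  [terminal]
4. n5.acc = -2  [terminal]
5. n2.env = true  [B.lim > -7]
6. n2.pre = 24  [len(e.env) + 22]
7. n7.acc = -6  [terminal]
8. n6.depth = false  [b.acc > -6]
9. n6.pre = -4  [-4]
10. n6.off = "kx"  ["kx"]
11. n8.env = "xx"  [terminal]
12. n1.depth = true  [B.pre > 23]
13. n1.pre = -1  [B.pre - 25]
14. n1.off = "kxxx"  [S₁.off ++ e.env]
15. n0.depth = false  [false]
16. n0.pre = 15  [S₁.pre + 16]
17. n0.off = "mkxxx"  ["m" ++ S₁.off]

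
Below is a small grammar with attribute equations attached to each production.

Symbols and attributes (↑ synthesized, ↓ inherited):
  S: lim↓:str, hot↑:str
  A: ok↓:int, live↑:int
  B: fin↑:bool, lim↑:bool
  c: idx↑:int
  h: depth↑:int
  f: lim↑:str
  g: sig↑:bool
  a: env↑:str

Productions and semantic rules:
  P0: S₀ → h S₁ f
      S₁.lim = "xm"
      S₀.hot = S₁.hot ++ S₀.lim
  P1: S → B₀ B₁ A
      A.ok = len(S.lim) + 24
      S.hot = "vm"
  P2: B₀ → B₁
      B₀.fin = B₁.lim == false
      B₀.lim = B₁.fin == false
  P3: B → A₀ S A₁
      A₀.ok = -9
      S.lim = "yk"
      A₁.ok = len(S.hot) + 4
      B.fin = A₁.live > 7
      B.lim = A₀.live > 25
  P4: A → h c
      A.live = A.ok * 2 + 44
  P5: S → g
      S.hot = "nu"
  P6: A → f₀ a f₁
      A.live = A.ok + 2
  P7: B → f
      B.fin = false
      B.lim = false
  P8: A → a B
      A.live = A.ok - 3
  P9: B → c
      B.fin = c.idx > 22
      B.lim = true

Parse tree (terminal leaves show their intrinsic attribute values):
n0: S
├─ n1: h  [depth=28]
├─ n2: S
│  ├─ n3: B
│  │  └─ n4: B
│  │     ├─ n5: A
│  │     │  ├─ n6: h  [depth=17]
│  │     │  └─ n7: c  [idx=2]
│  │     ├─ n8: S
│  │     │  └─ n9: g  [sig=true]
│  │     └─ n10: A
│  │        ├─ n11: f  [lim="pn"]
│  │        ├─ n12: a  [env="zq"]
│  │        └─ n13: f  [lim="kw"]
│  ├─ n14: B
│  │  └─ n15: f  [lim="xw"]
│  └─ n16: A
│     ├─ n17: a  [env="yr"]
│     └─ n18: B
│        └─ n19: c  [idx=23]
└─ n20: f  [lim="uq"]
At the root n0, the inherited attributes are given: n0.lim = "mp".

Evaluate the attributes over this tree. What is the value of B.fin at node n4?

1. n0.lim = "mp"  [given at root]
2. n1.depth = 28  [terminal]
3. n2.lim = "xm"  ["xm"]
4. n5.ok = -9  [-9]
5. n6.depth = 17  [terminal]
6. n7.idx = 2  [terminal]
7. n5.live = 26  [A.ok * 2 + 44]
8. n8.lim = "yk"  ["yk"]
9. n9.sig = true  [terminal]
10. n8.hot = "nu"  ["nu"]
11. n10.ok = 6  [len(S.hot) + 4]
12. n11.lim = "pn"  [terminal]
13. n12.env = "zq"  [terminal]
14. n13.lim = "kw"  [terminal]
15. n10.live = 8  [A.ok + 2]
16. n4.fin = true  [A₁.live > 7]
17. n4.lim = true  [A₀.live > 25]
18. n3.fin = false  [B₁.lim == false]
19. n3.lim = false  [B₁.fin == false]
20. n15.lim = "xw"  [terminal]
21. n14.fin = false  [false]
22. n14.lim = false  [false]
23. n16.ok = 26  [len(S.lim) + 24]
24. n17.env = "yr"  [terminal]
25. n19.idx = 23  [terminal]
26. n18.fin = true  [c.idx > 22]
27. n18.lim = true  [true]
28. n16.live = 23  [A.ok - 3]
29. n2.hot = "vm"  ["vm"]
30. n20.lim = "uq"  [terminal]
31. n0.hot = "vmmp"  [S₁.hot ++ S₀.lim]

true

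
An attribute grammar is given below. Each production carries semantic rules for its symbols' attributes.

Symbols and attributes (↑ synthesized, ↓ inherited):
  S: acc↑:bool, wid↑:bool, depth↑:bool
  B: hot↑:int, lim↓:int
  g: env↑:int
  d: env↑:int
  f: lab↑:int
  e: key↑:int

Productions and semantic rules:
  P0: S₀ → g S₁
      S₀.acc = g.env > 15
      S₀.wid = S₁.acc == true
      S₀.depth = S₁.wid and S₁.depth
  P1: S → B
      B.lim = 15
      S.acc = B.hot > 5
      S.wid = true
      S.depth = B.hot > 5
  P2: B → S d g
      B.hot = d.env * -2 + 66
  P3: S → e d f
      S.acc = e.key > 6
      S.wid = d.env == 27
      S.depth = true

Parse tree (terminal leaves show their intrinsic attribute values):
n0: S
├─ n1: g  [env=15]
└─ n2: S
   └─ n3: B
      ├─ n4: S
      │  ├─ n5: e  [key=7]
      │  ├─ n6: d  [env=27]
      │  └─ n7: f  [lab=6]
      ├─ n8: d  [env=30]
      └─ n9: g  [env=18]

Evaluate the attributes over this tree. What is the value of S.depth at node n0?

true

1. n1.env = 15  [terminal]
2. n3.lim = 15  [15]
3. n5.key = 7  [terminal]
4. n6.env = 27  [terminal]
5. n7.lab = 6  [terminal]
6. n4.acc = true  [e.key > 6]
7. n4.wid = true  [d.env == 27]
8. n4.depth = true  [true]
9. n8.env = 30  [terminal]
10. n9.env = 18  [terminal]
11. n3.hot = 6  [d.env * -2 + 66]
12. n2.acc = true  [B.hot > 5]
13. n2.wid = true  [true]
14. n2.depth = true  [B.hot > 5]
15. n0.acc = false  [g.env > 15]
16. n0.wid = true  [S₁.acc == true]
17. n0.depth = true  [S₁.wid and S₁.depth]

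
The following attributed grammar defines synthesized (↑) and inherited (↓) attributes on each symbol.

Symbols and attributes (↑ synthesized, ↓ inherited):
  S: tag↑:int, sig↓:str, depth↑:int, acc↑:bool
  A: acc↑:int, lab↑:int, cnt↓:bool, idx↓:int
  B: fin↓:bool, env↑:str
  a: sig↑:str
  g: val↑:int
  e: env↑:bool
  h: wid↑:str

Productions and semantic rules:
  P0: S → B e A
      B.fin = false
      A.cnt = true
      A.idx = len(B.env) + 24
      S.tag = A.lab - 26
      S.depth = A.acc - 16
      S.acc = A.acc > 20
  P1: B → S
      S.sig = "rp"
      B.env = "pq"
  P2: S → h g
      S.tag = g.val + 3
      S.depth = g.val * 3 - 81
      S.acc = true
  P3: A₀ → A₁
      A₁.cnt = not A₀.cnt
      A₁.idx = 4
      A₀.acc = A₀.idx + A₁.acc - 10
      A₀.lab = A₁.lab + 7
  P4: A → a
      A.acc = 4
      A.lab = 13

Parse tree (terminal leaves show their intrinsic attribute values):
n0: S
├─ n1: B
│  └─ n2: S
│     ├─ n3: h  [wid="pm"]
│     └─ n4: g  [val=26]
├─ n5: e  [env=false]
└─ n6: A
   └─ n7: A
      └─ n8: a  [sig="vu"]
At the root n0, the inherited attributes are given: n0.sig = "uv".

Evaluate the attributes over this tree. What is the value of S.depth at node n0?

1. n0.sig = "uv"  [given at root]
2. n1.fin = false  [false]
3. n2.sig = "rp"  ["rp"]
4. n3.wid = "pm"  [terminal]
5. n4.val = 26  [terminal]
6. n2.tag = 29  [g.val + 3]
7. n2.depth = -3  [g.val * 3 - 81]
8. n2.acc = true  [true]
9. n1.env = "pq"  ["pq"]
10. n5.env = false  [terminal]
11. n6.cnt = true  [true]
12. n6.idx = 26  [len(B.env) + 24]
13. n7.cnt = false  [not A₀.cnt]
14. n7.idx = 4  [4]
15. n8.sig = "vu"  [terminal]
16. n7.acc = 4  [4]
17. n7.lab = 13  [13]
18. n6.acc = 20  [A₀.idx + A₁.acc - 10]
19. n6.lab = 20  [A₁.lab + 7]
20. n0.tag = -6  [A.lab - 26]
21. n0.depth = 4  [A.acc - 16]
22. n0.acc = false  [A.acc > 20]

4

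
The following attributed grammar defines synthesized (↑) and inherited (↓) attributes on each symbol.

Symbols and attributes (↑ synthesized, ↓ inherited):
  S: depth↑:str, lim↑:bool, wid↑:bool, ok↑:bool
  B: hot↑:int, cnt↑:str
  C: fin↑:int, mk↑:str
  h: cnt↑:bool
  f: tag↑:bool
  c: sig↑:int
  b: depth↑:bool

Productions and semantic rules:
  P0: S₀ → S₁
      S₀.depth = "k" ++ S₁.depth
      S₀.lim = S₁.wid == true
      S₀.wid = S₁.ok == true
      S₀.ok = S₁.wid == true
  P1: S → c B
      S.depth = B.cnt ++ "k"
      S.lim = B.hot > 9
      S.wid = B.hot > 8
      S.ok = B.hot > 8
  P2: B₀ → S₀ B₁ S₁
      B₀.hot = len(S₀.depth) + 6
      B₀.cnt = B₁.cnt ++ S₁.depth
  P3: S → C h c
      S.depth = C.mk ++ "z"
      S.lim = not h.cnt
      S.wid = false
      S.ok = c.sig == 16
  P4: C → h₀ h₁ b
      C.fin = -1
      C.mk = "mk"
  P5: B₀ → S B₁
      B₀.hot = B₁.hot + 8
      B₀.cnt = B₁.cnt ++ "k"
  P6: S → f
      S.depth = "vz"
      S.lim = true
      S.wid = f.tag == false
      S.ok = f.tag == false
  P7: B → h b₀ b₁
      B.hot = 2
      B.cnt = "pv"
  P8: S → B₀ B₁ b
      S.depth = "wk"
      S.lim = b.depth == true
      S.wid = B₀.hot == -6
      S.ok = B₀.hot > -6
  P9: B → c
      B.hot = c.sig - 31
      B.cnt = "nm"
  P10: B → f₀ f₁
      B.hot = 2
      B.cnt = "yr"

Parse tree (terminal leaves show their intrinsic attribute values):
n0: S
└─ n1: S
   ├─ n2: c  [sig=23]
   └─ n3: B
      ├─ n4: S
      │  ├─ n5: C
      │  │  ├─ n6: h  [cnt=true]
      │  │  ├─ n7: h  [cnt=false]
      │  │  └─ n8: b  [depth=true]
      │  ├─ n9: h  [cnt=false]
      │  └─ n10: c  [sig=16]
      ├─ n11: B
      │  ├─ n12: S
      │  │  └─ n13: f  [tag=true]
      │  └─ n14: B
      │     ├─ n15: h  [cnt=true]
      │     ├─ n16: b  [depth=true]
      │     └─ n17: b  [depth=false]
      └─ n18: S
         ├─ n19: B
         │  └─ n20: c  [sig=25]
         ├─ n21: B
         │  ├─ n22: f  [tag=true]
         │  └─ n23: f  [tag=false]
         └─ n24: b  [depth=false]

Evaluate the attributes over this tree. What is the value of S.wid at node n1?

true

1. n2.sig = 23  [terminal]
2. n6.cnt = true  [terminal]
3. n7.cnt = false  [terminal]
4. n8.depth = true  [terminal]
5. n5.fin = -1  [-1]
6. n5.mk = "mk"  ["mk"]
7. n9.cnt = false  [terminal]
8. n10.sig = 16  [terminal]
9. n4.depth = "mkz"  [C.mk ++ "z"]
10. n4.lim = true  [not h.cnt]
11. n4.wid = false  [false]
12. n4.ok = true  [c.sig == 16]
13. n13.tag = true  [terminal]
14. n12.depth = "vz"  ["vz"]
15. n12.lim = true  [true]
16. n12.wid = false  [f.tag == false]
17. n12.ok = false  [f.tag == false]
18. n15.cnt = true  [terminal]
19. n16.depth = true  [terminal]
20. n17.depth = false  [terminal]
21. n14.hot = 2  [2]
22. n14.cnt = "pv"  ["pv"]
23. n11.hot = 10  [B₁.hot + 8]
24. n11.cnt = "pvk"  [B₁.cnt ++ "k"]
25. n20.sig = 25  [terminal]
26. n19.hot = -6  [c.sig - 31]
27. n19.cnt = "nm"  ["nm"]
28. n22.tag = true  [terminal]
29. n23.tag = false  [terminal]
30. n21.hot = 2  [2]
31. n21.cnt = "yr"  ["yr"]
32. n24.depth = false  [terminal]
33. n18.depth = "wk"  ["wk"]
34. n18.lim = false  [b.depth == true]
35. n18.wid = true  [B₀.hot == -6]
36. n18.ok = false  [B₀.hot > -6]
37. n3.hot = 9  [len(S₀.depth) + 6]
38. n3.cnt = "pvkwk"  [B₁.cnt ++ S₁.depth]
39. n1.depth = "pvkwkk"  [B.cnt ++ "k"]
40. n1.lim = false  [B.hot > 9]
41. n1.wid = true  [B.hot > 8]
42. n1.ok = true  [B.hot > 8]
43. n0.depth = "kpvkwkk"  ["k" ++ S₁.depth]
44. n0.lim = true  [S₁.wid == true]
45. n0.wid = true  [S₁.ok == true]
46. n0.ok = true  [S₁.wid == true]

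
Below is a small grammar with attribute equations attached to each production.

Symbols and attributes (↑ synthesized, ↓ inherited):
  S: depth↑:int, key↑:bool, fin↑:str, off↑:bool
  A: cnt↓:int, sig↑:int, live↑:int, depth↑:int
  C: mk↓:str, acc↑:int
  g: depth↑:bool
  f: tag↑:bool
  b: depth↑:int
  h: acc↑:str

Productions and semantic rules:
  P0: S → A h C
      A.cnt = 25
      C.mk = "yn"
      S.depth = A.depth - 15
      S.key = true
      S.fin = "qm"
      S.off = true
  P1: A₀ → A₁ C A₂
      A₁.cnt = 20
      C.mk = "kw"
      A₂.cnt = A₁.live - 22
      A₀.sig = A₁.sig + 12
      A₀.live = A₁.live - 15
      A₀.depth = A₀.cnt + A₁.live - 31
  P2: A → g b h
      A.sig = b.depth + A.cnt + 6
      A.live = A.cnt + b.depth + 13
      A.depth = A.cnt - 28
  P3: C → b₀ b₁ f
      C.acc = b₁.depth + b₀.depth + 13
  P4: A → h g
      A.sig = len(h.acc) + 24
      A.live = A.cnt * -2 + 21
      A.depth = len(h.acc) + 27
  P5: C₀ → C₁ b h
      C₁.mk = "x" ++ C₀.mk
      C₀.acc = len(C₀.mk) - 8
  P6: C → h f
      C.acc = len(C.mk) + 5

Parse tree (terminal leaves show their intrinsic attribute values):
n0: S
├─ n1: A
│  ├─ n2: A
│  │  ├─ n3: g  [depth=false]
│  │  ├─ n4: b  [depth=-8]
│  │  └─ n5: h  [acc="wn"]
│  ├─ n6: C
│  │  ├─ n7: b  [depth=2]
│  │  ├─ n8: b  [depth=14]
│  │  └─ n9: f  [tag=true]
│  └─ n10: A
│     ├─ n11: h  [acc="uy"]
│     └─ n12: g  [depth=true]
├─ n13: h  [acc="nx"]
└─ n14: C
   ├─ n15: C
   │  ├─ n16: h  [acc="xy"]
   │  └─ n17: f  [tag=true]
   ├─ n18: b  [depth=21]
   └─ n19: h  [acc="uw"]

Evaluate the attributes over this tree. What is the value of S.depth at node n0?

1. n1.cnt = 25  [25]
2. n2.cnt = 20  [20]
3. n3.depth = false  [terminal]
4. n4.depth = -8  [terminal]
5. n5.acc = "wn"  [terminal]
6. n2.sig = 18  [b.depth + A.cnt + 6]
7. n2.live = 25  [A.cnt + b.depth + 13]
8. n2.depth = -8  [A.cnt - 28]
9. n6.mk = "kw"  ["kw"]
10. n7.depth = 2  [terminal]
11. n8.depth = 14  [terminal]
12. n9.tag = true  [terminal]
13. n6.acc = 29  [b₁.depth + b₀.depth + 13]
14. n10.cnt = 3  [A₁.live - 22]
15. n11.acc = "uy"  [terminal]
16. n12.depth = true  [terminal]
17. n10.sig = 26  [len(h.acc) + 24]
18. n10.live = 15  [A.cnt * -2 + 21]
19. n10.depth = 29  [len(h.acc) + 27]
20. n1.sig = 30  [A₁.sig + 12]
21. n1.live = 10  [A₁.live - 15]
22. n1.depth = 19  [A₀.cnt + A₁.live - 31]
23. n13.acc = "nx"  [terminal]
24. n14.mk = "yn"  ["yn"]
25. n15.mk = "xyn"  ["x" ++ C₀.mk]
26. n16.acc = "xy"  [terminal]
27. n17.tag = true  [terminal]
28. n15.acc = 8  [len(C.mk) + 5]
29. n18.depth = 21  [terminal]
30. n19.acc = "uw"  [terminal]
31. n14.acc = -6  [len(C₀.mk) - 8]
32. n0.depth = 4  [A.depth - 15]
33. n0.key = true  [true]
34. n0.fin = "qm"  ["qm"]
35. n0.off = true  [true]

4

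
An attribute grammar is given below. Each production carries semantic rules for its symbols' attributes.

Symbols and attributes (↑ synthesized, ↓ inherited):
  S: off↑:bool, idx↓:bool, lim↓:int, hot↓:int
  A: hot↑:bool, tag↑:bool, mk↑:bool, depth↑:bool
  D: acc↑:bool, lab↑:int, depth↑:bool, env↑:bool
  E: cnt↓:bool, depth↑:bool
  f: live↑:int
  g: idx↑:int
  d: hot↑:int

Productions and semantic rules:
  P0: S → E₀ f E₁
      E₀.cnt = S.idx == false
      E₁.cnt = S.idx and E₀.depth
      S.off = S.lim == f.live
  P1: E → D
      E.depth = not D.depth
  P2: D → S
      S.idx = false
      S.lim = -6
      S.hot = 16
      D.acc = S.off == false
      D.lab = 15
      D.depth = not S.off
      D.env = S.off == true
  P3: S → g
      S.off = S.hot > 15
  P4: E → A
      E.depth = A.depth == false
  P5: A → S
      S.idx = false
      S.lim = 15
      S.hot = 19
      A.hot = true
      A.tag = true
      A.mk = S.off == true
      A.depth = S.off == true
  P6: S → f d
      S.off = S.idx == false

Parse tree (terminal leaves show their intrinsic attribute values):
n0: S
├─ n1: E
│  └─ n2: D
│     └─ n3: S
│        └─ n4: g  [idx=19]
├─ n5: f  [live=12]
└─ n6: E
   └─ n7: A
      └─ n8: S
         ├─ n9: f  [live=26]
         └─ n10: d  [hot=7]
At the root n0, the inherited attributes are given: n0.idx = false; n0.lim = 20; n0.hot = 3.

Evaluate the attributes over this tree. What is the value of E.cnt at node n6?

1. n0.idx = false  [given at root]
2. n0.lim = 20  [given at root]
3. n0.hot = 3  [given at root]
4. n1.cnt = true  [S.idx == false]
5. n3.idx = false  [false]
6. n3.lim = -6  [-6]
7. n3.hot = 16  [16]
8. n4.idx = 19  [terminal]
9. n3.off = true  [S.hot > 15]
10. n2.acc = false  [S.off == false]
11. n2.lab = 15  [15]
12. n2.depth = false  [not S.off]
13. n2.env = true  [S.off == true]
14. n1.depth = true  [not D.depth]
15. n5.live = 12  [terminal]
16. n6.cnt = false  [S.idx and E₀.depth]
17. n8.idx = false  [false]
18. n8.lim = 15  [15]
19. n8.hot = 19  [19]
20. n9.live = 26  [terminal]
21. n10.hot = 7  [terminal]
22. n8.off = true  [S.idx == false]
23. n7.hot = true  [true]
24. n7.tag = true  [true]
25. n7.mk = true  [S.off == true]
26. n7.depth = true  [S.off == true]
27. n6.depth = false  [A.depth == false]
28. n0.off = false  [S.lim == f.live]

false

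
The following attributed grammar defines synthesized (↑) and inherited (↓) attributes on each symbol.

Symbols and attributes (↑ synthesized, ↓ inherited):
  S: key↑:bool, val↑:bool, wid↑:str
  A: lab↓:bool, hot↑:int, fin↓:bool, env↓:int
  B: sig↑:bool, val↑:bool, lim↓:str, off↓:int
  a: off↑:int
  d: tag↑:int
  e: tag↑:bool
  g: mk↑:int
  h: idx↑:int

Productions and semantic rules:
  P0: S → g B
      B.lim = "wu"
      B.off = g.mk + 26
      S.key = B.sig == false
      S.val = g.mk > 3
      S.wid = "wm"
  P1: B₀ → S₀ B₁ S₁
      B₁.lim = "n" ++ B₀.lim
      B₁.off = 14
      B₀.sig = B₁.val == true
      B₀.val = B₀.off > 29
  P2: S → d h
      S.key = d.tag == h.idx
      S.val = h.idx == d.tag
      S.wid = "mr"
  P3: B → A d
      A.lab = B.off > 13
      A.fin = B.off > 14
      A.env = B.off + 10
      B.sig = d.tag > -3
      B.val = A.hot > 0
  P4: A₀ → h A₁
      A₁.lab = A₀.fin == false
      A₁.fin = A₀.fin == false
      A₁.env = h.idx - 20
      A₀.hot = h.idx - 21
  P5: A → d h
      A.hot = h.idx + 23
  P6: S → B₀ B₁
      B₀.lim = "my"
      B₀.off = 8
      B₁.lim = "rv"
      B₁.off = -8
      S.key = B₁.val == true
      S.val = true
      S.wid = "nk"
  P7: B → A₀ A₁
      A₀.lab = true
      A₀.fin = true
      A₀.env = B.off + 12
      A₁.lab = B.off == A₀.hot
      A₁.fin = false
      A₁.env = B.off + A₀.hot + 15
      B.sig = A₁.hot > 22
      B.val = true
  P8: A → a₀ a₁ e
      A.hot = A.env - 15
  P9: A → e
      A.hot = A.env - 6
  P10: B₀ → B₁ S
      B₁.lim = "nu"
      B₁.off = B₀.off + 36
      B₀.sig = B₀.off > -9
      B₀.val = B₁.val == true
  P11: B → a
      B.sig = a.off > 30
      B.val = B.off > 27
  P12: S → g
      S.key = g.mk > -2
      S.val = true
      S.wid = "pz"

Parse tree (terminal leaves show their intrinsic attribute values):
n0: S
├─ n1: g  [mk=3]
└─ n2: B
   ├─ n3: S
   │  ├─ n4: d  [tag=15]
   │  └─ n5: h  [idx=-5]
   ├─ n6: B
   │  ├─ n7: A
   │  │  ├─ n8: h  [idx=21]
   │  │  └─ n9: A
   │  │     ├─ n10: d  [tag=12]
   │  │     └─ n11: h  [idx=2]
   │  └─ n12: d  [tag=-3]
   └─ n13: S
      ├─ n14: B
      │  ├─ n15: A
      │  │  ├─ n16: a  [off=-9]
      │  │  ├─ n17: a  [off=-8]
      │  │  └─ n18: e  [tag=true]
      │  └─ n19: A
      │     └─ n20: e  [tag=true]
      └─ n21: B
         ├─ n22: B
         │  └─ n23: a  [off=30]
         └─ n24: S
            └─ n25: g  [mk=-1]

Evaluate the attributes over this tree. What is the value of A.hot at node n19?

22

1. n1.mk = 3  [terminal]
2. n2.lim = "wu"  ["wu"]
3. n2.off = 29  [g.mk + 26]
4. n4.tag = 15  [terminal]
5. n5.idx = -5  [terminal]
6. n3.key = false  [d.tag == h.idx]
7. n3.val = false  [h.idx == d.tag]
8. n3.wid = "mr"  ["mr"]
9. n6.lim = "nwu"  ["n" ++ B₀.lim]
10. n6.off = 14  [14]
11. n7.lab = true  [B.off > 13]
12. n7.fin = false  [B.off > 14]
13. n7.env = 24  [B.off + 10]
14. n8.idx = 21  [terminal]
15. n9.lab = true  [A₀.fin == false]
16. n9.fin = true  [A₀.fin == false]
17. n9.env = 1  [h.idx - 20]
18. n10.tag = 12  [terminal]
19. n11.idx = 2  [terminal]
20. n9.hot = 25  [h.idx + 23]
21. n7.hot = 0  [h.idx - 21]
22. n12.tag = -3  [terminal]
23. n6.sig = false  [d.tag > -3]
24. n6.val = false  [A.hot > 0]
25. n14.lim = "my"  ["my"]
26. n14.off = 8  [8]
27. n15.lab = true  [true]
28. n15.fin = true  [true]
29. n15.env = 20  [B.off + 12]
30. n16.off = -9  [terminal]
31. n17.off = -8  [terminal]
32. n18.tag = true  [terminal]
33. n15.hot = 5  [A.env - 15]
34. n19.lab = false  [B.off == A₀.hot]
35. n19.fin = false  [false]
36. n19.env = 28  [B.off + A₀.hot + 15]
37. n20.tag = true  [terminal]
38. n19.hot = 22  [A.env - 6]
39. n14.sig = false  [A₁.hot > 22]
40. n14.val = true  [true]
41. n21.lim = "rv"  ["rv"]
42. n21.off = -8  [-8]
43. n22.lim = "nu"  ["nu"]
44. n22.off = 28  [B₀.off + 36]
45. n23.off = 30  [terminal]
46. n22.sig = false  [a.off > 30]
47. n22.val = true  [B.off > 27]
48. n25.mk = -1  [terminal]
49. n24.key = true  [g.mk > -2]
50. n24.val = true  [true]
51. n24.wid = "pz"  ["pz"]
52. n21.sig = true  [B₀.off > -9]
53. n21.val = true  [B₁.val == true]
54. n13.key = true  [B₁.val == true]
55. n13.val = true  [true]
56. n13.wid = "nk"  ["nk"]
57. n2.sig = false  [B₁.val == true]
58. n2.val = false  [B₀.off > 29]
59. n0.key = true  [B.sig == false]
60. n0.val = false  [g.mk > 3]
61. n0.wid = "wm"  ["wm"]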